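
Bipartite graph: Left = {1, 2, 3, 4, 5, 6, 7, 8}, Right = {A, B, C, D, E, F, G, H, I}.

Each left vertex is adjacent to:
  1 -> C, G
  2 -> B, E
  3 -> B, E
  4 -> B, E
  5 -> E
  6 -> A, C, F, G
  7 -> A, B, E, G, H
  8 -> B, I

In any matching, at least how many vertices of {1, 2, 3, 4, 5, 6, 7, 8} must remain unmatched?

2

A valid assignment of size 6: 1→C, 2→E, 3→B, 6→F, 7→G, 8→I.
The set {2, 3, 4, 5} has only 2 neighbours ({B, E}), so by Hall's theorem at most 6 of the 8 left vertices can be matched.
That matches 6 of the 8, leaving 2 unmatched; no matching can do better.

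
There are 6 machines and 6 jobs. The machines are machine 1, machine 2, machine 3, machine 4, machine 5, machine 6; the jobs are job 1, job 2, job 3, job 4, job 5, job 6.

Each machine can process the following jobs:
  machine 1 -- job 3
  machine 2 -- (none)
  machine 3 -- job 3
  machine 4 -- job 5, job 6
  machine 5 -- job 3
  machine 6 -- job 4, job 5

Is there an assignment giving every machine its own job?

No

The set {machine 1, machine 2, machine 3, machine 5} has only 1 neighbour ({job 3}), so by Hall's theorem at most 3 of the 6 machines can be matched.
Hence no matching covers every machine.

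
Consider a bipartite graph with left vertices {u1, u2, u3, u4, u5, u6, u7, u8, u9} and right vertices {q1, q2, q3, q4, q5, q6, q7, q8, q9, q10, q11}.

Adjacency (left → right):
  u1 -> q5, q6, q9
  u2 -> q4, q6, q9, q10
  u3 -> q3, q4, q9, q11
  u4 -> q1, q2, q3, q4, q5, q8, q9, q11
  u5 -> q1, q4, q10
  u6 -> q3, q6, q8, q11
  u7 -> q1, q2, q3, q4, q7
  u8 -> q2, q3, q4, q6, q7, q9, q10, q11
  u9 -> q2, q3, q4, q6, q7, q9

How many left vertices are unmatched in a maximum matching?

One maximum matching: u1-q5, u2-q10, u3-q4, u4-q8, u5-q1, u6-q11, u7-q7, u8-q6, u9-q9.
This saturates every left vertex, so 9 is the maximum.
That matches 9 of the 9, leaving 0 unmatched; no matching can do better.

0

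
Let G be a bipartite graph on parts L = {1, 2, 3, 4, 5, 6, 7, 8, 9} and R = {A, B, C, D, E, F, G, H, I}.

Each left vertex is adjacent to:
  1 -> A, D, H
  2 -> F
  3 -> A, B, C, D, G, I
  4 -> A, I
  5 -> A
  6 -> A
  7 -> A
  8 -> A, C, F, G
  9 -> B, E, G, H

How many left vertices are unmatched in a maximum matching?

2

One maximum matching: 1-D, 2-F, 3-G, 4-I, 5-A, 8-C, 9-B.
The set {5, 6, 7} has only 1 neighbour ({A}), so by Hall's theorem at most 7 of the 9 left vertices can be matched.
That matches 7 of the 9, leaving 2 unmatched; no matching can do better.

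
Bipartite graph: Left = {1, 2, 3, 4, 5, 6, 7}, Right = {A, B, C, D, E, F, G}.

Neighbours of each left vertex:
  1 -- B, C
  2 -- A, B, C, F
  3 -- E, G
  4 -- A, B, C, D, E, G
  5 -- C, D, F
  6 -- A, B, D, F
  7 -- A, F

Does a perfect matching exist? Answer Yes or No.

A valid assignment of size 7: 1→C, 2→B, 3→E, 4→G, 5→D, 6→A, 7→F.
All 7 left vertices are covered.

Yes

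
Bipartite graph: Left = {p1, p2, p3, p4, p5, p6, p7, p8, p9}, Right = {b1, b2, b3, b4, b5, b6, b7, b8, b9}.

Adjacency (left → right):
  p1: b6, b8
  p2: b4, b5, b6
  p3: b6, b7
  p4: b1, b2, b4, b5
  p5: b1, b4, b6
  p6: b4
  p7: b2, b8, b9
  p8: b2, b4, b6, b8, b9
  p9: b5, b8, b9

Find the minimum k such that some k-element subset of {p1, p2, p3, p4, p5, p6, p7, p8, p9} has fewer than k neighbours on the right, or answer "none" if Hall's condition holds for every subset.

8

Take S = {p1, p2, p4, p5, p6, p7, p8, p9}. Its neighbourhood is {b1, b2, b4, b5, b6, b8, b9}, so |N(S)| = 7 < |S| = 8.
Every subset of size less than 8 has at least as many neighbours as members, so 8 is the minimum.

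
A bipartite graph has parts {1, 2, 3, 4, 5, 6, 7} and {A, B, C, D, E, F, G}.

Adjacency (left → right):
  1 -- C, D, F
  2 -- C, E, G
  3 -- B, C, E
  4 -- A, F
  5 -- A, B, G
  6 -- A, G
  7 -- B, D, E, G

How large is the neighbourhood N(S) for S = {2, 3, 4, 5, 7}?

The union of neighbours of {2, 3, 4, 5, 7} is {A, B, C, D, E, F, G}, which has 7 elements.
Since |N(S)| = 7 ≥ |S| = 5, Hall's condition holds for this subset.

7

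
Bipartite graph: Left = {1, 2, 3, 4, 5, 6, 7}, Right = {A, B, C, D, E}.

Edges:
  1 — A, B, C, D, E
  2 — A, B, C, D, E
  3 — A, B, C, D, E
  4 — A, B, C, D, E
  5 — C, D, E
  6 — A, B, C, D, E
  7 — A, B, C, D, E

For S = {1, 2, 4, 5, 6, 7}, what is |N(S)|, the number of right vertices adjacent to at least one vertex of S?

The union of neighbours of {1, 2, 4, 5, 6, 7} is {A, B, C, D, E}, which has 5 elements.
Since |N(S)| = 5 < |S| = 6, Hall's condition fails for this subset.

5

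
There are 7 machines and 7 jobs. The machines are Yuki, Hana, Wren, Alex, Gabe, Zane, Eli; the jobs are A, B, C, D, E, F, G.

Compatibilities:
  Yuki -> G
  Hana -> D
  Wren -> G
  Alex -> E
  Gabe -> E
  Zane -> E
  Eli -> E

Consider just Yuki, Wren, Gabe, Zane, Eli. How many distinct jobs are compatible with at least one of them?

The union of neighbours of {Yuki, Wren, Gabe, Zane, Eli} is {E, G}, which has 2 elements.
Since |N(S)| = 2 < |S| = 5, Hall's condition fails for this subset.

2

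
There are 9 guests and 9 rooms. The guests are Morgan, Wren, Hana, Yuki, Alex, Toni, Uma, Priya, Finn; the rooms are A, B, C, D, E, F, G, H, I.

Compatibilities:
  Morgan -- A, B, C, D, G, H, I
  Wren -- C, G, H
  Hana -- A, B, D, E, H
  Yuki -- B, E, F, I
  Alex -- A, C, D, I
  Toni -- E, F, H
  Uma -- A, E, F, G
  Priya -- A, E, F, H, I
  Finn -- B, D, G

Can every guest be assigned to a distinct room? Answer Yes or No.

One maximum matching: Morgan–D, Wren–C, Hana–A, Yuki–E, Alex–I, Toni–F, Uma–G, Priya–H, Finn–B.
All 9 guests are covered.

Yes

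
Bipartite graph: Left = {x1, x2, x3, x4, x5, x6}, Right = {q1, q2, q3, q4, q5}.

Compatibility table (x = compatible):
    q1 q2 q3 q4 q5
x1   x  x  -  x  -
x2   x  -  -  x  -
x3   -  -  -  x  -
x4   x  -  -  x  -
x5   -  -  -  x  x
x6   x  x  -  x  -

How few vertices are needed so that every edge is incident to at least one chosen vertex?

4

A maximum matching has 4 edges (e.g. x1–q2, x2–q1, x3–q4, x5–q5).
By König's theorem the minimum vertex cover has the same size. One such cover is {x5, q1, q2, q4}.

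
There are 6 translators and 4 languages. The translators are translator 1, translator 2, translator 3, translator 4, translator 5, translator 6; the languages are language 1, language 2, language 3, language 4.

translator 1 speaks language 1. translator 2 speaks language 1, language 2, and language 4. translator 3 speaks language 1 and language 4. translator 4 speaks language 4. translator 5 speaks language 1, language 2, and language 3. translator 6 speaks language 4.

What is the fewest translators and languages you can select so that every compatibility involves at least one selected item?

4

The 4 edges translator 1–language 1, translator 2–language 2, translator 3–language 4, translator 5–language 3 form a matching, so any vertex cover needs at least 4 vertices (one per matched edge).
Conversely {translator 2, translator 5, language 1, language 4} meets every edge and has exactly 4 vertices, so 4 is optimal.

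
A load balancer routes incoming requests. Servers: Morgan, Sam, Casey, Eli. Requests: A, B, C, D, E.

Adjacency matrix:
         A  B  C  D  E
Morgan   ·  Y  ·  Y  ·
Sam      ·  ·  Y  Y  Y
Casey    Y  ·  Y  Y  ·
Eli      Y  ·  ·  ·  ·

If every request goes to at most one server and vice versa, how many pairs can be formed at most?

4

A valid assignment of size 4: Morgan–B, Sam–E, Casey–C, Eli–A.
All 4 servers are matched, so no larger matching exists.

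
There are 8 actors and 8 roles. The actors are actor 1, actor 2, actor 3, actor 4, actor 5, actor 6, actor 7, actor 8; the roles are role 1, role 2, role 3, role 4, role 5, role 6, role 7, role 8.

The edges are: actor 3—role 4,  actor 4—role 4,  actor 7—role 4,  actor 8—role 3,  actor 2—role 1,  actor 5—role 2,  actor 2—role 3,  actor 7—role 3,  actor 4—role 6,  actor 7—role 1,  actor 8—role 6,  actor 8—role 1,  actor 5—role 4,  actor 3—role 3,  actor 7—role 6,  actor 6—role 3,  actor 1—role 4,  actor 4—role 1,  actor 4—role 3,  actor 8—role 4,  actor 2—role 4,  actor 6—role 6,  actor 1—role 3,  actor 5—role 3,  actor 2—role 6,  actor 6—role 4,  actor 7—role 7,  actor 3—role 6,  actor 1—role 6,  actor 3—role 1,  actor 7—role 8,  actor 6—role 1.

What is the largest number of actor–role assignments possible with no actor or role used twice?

6

A valid assignment of size 6: actor 1–role 4, actor 2–role 6, actor 3–role 1, actor 4–role 3, actor 5–role 2, actor 7–role 7.
The set {actor 1, actor 2, actor 3, actor 4, actor 6, actor 8} has only 4 neighbours ({role 1, role 3, role 4, role 6}), so by Hall's theorem at most 6 of the 8 actors can be matched.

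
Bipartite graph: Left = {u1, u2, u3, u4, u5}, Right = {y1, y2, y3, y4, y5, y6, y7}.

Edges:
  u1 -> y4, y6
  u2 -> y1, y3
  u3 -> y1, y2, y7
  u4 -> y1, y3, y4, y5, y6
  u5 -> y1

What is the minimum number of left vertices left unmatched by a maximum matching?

0

One maximum matching: u1-y4, u2-y3, u3-y7, u4-y6, u5-y1.
This saturates every left vertex, so 5 is the maximum.
That matches 5 of the 5, leaving 0 unmatched; no matching can do better.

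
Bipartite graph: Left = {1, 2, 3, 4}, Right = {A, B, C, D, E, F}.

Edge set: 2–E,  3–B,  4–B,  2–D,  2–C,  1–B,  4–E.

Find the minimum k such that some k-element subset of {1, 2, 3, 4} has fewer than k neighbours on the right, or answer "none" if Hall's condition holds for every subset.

2

Take S = {1, 3}. Its neighbourhood is {B}, so |N(S)| = 1 < |S| = 2.
No single vertex violates Hall's condition since each has at least one neighbour, so 2 is the minimum.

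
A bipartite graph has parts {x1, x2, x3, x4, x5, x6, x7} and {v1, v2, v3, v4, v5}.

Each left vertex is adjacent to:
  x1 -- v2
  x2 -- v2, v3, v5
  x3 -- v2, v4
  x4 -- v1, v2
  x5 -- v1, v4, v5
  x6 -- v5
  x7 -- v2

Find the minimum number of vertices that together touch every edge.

A maximum matching has 5 edges (e.g. x1–v2, x2–v3, x3–v4, x4–v1, x5–v5).
By König's theorem the minimum vertex cover has the same size. One such cover is {x2, v1, v2, v4, v5}.

5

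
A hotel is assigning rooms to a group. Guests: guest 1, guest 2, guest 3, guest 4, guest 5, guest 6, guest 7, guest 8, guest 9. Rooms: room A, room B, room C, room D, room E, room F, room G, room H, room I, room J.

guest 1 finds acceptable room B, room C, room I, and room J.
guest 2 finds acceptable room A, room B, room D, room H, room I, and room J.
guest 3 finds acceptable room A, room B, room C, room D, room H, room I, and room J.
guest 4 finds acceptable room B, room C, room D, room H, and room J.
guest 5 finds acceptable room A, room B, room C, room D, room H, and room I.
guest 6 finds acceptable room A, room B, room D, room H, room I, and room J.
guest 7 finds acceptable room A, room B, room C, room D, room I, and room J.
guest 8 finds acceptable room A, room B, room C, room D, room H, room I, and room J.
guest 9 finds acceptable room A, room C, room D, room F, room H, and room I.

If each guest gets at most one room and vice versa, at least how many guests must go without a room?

For example, pair guest 1-room B, guest 2-room H, guest 3-room A, guest 4-room D, guest 5-room C, guest 6-room J, guest 7-room I, guest 9-room F.
The set {guest 1, guest 2, guest 3, guest 4, guest 5, guest 6, guest 7, guest 8} has only 7 neighbours ({room A, room B, room C, room D, room H, room I, room J}), so by Hall's theorem at most 8 of the 9 guests can be matched.
That matches 8 of the 9, leaving 1 unmatched; no matching can do better.

1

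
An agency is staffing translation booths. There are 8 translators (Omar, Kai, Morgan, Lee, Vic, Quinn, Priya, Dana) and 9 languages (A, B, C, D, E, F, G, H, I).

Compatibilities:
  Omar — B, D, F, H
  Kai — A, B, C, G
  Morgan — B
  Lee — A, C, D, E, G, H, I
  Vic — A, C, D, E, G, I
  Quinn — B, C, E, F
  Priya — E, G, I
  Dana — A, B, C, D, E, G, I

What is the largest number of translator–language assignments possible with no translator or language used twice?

8

A valid assignment of size 8: Omar–F, Kai–C, Morgan–B, Lee–H, Vic–A, Quinn–E, Priya–I, Dana–G.
This saturates every translator, so 8 is the maximum.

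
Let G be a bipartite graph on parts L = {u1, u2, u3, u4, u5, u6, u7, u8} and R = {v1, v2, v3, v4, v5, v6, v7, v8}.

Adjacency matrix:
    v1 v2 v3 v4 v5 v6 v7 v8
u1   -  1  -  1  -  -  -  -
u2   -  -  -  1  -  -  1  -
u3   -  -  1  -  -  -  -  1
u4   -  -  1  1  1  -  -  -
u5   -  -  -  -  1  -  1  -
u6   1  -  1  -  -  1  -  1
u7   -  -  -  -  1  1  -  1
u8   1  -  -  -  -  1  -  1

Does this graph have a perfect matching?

Yes

One maximum matching: u1–v2, u2–v7, u3–v3, u4–v4, u5–v5, u6–v1, u7–v8, u8–v6.
Every left vertex is matched, so this is a perfect matching.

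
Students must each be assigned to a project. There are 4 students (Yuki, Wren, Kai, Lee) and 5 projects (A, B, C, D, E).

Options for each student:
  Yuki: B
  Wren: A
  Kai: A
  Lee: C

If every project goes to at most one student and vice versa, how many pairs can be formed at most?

A valid assignment of size 3: Yuki→B, Wren→A, Lee→C.
The set {Wren, Kai} has only 1 neighbour ({A}), so by Hall's theorem at most 3 of the 4 students can be matched.

3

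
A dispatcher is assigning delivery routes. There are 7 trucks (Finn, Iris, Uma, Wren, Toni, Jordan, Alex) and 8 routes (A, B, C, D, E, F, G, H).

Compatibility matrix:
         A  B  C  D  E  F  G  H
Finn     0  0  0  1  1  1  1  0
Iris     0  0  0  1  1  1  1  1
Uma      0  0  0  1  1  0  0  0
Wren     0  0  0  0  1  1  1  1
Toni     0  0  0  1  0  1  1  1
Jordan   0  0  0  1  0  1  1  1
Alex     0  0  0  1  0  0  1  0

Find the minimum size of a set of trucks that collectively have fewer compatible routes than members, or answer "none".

Take S = {Finn, Iris, Uma, Wren, Toni, Jordan}. Its neighbourhood is {D, E, F, G, H}, so |N(S)| = 5 < |S| = 6.
Every subset of size less than 6 has at least as many neighbours as members, so 6 is the minimum.

6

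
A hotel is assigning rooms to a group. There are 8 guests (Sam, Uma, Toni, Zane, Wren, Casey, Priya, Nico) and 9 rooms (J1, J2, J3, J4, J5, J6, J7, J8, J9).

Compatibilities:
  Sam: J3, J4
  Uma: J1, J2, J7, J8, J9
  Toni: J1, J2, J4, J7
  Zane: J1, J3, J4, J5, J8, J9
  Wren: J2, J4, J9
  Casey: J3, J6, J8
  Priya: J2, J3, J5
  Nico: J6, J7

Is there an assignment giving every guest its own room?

A valid assignment of size 8: Sam→J4, Uma→J2, Toni→J7, Zane→J1, Wren→J9, Casey→J3, Priya→J5, Nico→J6.
All 8 guests are covered.

Yes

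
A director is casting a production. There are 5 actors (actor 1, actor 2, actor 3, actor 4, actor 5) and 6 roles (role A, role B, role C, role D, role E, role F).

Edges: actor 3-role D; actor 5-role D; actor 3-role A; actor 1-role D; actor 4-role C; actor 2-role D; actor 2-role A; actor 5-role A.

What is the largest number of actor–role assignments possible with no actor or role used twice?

One maximum matching: actor 1→role D, actor 2→role A, actor 4→role C.
The set {actor 1, actor 2, actor 3, actor 5} has only 2 neighbours ({role A, role D}), so by Hall's theorem at most 3 of the 5 actors can be matched.

3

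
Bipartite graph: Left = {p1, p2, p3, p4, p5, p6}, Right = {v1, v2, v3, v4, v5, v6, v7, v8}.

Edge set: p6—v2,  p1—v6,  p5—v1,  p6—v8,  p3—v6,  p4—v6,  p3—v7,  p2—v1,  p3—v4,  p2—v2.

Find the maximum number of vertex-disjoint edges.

5

A valid assignment of size 5: p1-v6, p2-v2, p3-v7, p5-v1, p6-v8.
The set {p1, p4} has only 1 neighbour ({v6}), so by Hall's theorem at most 5 of the 6 left vertices can be matched.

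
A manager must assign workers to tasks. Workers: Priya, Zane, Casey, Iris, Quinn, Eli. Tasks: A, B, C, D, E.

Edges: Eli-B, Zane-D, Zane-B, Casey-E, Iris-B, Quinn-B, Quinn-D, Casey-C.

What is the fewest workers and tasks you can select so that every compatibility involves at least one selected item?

{Casey, B, D} is a vertex cover of size 3: every edge has an endpoint in this set.
No smaller cover exists because Zane–D, Casey–E, Iris–B is a matching of size 3, and a cover must include an endpoint of each of these disjoint edges (König's theorem).

3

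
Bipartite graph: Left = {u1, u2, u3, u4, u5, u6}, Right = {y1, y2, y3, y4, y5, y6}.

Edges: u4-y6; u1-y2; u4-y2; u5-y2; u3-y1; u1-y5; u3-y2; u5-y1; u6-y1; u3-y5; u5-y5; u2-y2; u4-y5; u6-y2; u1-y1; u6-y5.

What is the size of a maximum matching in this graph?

4

For example, pair u1→y5, u2→y2, u3→y1, u4→y6.
The set {u1, u2, u3, u5, u6} has only 3 neighbours ({y1, y2, y5}), so by Hall's theorem at most 4 of the 6 left vertices can be matched.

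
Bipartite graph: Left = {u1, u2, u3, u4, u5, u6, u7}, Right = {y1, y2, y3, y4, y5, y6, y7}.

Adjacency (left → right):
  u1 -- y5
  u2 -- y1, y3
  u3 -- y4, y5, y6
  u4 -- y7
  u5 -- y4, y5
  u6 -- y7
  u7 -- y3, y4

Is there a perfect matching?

No

The set {u4, u6} has only 1 neighbour ({y7}), so by Hall's theorem at most 6 of the 7 left vertices can be matched.
Hence no matching covers every left vertex.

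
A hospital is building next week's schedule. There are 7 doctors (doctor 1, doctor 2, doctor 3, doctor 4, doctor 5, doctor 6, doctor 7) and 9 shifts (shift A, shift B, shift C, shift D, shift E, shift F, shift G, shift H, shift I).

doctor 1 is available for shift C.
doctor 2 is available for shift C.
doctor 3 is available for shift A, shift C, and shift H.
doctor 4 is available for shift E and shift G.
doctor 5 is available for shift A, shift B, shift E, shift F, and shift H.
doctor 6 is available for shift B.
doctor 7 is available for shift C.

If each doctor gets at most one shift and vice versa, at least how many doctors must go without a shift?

2

For example, pair doctor 1-shift C, doctor 3-shift H, doctor 4-shift G, doctor 5-shift A, doctor 6-shift B.
The set {doctor 1, doctor 2, doctor 7} has only 1 neighbour ({shift C}), so by Hall's theorem at most 5 of the 7 doctors can be matched.
That matches 5 of the 7, leaving 2 unmatched; no matching can do better.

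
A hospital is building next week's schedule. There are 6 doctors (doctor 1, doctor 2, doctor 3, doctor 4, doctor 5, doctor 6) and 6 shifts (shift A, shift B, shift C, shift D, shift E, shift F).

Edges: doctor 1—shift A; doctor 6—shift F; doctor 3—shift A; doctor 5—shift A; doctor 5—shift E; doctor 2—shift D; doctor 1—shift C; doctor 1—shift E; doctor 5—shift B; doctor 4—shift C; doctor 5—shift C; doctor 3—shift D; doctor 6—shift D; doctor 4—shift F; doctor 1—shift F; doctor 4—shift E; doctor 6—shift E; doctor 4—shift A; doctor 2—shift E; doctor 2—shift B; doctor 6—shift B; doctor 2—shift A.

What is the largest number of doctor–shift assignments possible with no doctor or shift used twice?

For example, pair doctor 1-shift C, doctor 2-shift B, doctor 3-shift D, doctor 4-shift F, doctor 5-shift A, doctor 6-shift E.
This saturates every doctor, so 6 is the maximum.

6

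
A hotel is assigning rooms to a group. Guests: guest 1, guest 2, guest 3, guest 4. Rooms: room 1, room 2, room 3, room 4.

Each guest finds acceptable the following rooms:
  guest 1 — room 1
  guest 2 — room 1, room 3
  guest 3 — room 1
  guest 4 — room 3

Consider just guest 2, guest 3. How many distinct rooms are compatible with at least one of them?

The union of neighbours of {guest 2, guest 3} is {room 1, room 3}, which has 2 elements.
Since |N(S)| = 2 ≥ |S| = 2, Hall's condition holds for this subset.

2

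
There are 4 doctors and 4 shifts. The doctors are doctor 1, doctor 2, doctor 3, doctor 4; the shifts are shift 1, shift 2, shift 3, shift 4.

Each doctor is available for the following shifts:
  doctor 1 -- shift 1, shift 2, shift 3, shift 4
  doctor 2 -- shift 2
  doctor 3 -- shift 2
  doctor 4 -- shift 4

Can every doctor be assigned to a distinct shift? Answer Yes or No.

The set {doctor 2, doctor 3} has only 1 neighbour ({shift 2}), so by Hall's theorem at most 3 of the 4 doctors can be matched.
Hence no matching covers every doctor.

No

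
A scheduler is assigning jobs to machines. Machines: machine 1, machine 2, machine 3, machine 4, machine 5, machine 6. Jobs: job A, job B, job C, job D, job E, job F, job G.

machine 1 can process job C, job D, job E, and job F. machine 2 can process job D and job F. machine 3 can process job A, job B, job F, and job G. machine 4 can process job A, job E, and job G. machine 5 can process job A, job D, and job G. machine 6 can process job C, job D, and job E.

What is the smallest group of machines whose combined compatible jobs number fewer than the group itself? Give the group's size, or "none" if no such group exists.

none

A matching saturating every machine exists, for instance machine 1→job C, machine 2→job F, machine 3→job A, machine 4→job E, machine 5→job G, machine 6→job D.
By Hall's marriage theorem, this means |N(S)| ≥ |S| for every subset S, so no violating subset exists.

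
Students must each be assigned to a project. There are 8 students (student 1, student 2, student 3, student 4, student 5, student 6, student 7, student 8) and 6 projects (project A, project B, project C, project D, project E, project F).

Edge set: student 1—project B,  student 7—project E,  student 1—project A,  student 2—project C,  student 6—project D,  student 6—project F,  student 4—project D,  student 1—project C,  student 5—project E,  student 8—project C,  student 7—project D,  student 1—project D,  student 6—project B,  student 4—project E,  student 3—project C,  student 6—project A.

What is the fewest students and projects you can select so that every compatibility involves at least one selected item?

5

The 5 edges student 1–project B, student 2–project C, student 4–project D, student 5–project E, student 6–project A form a matching, so any vertex cover needs at least 5 vertices (one per matched edge).
Conversely {student 1, student 6, project C, project D, project E} meets every edge and has exactly 5 vertices, so 5 is optimal.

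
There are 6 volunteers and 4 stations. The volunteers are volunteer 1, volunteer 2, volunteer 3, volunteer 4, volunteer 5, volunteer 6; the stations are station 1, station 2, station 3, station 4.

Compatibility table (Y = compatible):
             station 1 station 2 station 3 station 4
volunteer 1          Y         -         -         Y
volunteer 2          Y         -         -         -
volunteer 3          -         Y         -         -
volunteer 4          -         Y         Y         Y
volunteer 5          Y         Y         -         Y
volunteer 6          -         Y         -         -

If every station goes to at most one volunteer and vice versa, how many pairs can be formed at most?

One maximum matching: volunteer 1→station 4, volunteer 2→station 1, volunteer 3→station 2, volunteer 4→station 3.
The set {volunteer 1, volunteer 2, volunteer 3, volunteer 5, volunteer 6} has only 3 neighbours ({station 1, station 2, station 4}), so by Hall's theorem at most 4 of the 6 volunteers can be matched.

4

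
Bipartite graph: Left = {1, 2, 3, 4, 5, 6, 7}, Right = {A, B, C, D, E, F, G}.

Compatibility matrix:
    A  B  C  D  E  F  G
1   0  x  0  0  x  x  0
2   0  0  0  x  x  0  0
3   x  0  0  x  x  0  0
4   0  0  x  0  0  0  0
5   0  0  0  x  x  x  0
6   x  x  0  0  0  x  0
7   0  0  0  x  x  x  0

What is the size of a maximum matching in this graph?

A valid assignment of size 6: 1→E, 2→D, 3→A, 4→C, 5→F, 6→B.
The set {1, 2, 3, 5, 6, 7} has only 5 neighbours ({A, B, D, E, F}), so by Hall's theorem at most 6 of the 7 left vertices can be matched.

6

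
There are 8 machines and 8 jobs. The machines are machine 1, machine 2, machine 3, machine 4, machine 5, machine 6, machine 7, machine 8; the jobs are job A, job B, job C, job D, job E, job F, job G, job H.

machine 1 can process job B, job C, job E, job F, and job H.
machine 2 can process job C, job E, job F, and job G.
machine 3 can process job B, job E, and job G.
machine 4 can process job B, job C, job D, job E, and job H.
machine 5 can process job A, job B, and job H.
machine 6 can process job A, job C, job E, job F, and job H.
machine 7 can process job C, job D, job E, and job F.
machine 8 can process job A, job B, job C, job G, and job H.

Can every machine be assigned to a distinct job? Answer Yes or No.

Yes

A valid assignment of size 8: machine 1→job C, machine 2→job G, machine 3→job E, machine 4→job B, machine 5→job A, machine 6→job F, machine 7→job D, machine 8→job H.
All 8 machines are covered.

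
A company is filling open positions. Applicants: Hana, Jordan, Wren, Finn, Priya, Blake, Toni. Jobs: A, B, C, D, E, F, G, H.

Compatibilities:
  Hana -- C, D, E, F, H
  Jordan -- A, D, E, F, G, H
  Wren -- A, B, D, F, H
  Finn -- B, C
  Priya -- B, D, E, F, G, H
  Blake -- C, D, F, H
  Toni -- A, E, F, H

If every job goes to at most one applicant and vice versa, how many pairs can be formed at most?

7

A valid assignment of size 7: Hana–F, Jordan–G, Wren–A, Finn–B, Priya–E, Blake–C, Toni–H.
All 7 applicants are matched, so no larger matching exists.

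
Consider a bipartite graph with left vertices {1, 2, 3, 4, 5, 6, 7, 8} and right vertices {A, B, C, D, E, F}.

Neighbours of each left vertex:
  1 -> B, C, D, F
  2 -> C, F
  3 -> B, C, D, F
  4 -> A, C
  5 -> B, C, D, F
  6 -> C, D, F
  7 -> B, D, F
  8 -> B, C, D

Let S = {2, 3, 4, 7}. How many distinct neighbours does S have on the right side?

5

The union of neighbours of {2, 3, 4, 7} is {A, B, C, D, F}, which has 5 elements.
Since |N(S)| = 5 ≥ |S| = 4, Hall's condition holds for this subset.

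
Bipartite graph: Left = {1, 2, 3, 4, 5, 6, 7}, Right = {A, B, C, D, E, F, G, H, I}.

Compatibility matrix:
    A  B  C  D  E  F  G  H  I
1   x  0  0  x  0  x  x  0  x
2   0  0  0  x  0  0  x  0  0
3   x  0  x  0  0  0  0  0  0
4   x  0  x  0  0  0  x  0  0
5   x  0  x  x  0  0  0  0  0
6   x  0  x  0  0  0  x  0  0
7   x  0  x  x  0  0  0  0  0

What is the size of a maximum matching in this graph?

5

One maximum matching: 1-F, 2-D, 3-A, 4-G, 5-C.
The set {2, 3, 4, 5, 6, 7} has only 4 neighbours ({A, C, D, G}), so by Hall's theorem at most 5 of the 7 left vertices can be matched.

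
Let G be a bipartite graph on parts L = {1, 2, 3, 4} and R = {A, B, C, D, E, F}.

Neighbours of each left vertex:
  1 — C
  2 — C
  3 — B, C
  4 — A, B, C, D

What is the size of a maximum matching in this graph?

3

One maximum matching: 1-C, 3-B, 4-D.
The set {1, 2} has only 1 neighbour ({C}), so by Hall's theorem at most 3 of the 4 left vertices can be matched.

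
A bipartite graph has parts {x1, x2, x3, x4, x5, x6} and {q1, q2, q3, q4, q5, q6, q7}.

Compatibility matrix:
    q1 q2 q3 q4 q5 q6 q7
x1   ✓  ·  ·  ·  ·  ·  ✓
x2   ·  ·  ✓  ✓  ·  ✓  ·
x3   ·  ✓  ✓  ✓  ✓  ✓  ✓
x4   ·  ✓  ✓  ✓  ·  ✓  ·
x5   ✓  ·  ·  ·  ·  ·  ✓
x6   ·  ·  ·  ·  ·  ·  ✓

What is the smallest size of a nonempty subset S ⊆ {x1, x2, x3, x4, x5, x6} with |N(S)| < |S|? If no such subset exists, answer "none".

3

Take S = {x1, x5, x6}. Its neighbourhood is {q1, q7}, so |N(S)| = 2 < |S| = 3.
Every subset of size less than 3 has at least as many neighbours as members, so 3 is the minimum.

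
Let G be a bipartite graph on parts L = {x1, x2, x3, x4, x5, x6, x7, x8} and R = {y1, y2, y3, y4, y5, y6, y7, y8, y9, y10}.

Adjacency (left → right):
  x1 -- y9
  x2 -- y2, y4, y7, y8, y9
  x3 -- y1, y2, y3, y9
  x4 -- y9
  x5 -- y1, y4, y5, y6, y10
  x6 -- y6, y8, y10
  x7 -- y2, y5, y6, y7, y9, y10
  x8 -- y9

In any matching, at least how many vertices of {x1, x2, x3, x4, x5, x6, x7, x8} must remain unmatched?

2

A valid assignment of size 6: x1–y9, x2–y4, x3–y3, x5–y6, x6–y10, x7–y7.
The set {x1, x4, x8} has only 1 neighbour ({y9}), so by Hall's theorem at most 6 of the 8 left vertices can be matched.
That matches 6 of the 8, leaving 2 unmatched; no matching can do better.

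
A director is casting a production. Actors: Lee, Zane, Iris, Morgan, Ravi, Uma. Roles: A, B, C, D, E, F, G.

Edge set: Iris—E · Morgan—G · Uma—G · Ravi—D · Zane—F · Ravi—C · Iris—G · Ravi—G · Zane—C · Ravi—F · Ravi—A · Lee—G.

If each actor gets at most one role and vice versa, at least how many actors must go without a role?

2

One maximum matching: Lee→G, Zane→F, Iris→E, Ravi→A.
The set {Lee, Morgan, Uma} has only 1 neighbour ({G}), so by Hall's theorem at most 4 of the 6 actors can be matched.
That matches 4 of the 6, leaving 2 unmatched; no matching can do better.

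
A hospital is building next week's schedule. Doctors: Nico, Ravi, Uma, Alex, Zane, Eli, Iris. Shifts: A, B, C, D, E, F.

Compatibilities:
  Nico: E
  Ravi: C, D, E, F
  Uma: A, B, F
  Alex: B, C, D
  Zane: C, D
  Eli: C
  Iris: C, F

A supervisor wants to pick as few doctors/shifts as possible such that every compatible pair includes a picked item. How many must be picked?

The 6 edges Nico–E, Ravi–F, Uma–A, Alex–B, Zane–D, Eli–C form a matching, so any vertex cover needs at least 6 vertices (one per matched edge).
Conversely {Uma, Alex, C, D, E, F} meets every edge and has exactly 6 vertices, so 6 is optimal.

6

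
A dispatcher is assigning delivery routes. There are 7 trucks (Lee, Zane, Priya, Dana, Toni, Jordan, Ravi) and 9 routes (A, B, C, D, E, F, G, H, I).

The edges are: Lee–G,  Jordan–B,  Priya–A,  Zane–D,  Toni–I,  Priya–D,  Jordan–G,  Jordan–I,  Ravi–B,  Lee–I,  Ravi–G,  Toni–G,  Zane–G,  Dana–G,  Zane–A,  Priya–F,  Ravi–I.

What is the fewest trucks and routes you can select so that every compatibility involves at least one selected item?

5

A maximum matching has 5 edges (e.g. Lee–I, Zane–D, Priya–F, Dana–G, Jordan–B).
By König's theorem the minimum vertex cover has the same size. One such cover is {Zane, Priya, B, G, I}.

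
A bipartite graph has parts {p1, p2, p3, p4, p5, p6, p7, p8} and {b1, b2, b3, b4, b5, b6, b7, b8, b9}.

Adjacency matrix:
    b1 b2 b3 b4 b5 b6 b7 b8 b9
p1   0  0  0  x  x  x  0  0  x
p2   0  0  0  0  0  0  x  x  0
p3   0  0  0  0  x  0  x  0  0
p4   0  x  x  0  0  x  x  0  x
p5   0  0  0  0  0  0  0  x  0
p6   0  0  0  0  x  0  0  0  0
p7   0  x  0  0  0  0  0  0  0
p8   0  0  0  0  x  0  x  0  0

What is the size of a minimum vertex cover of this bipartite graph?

A maximum matching has 6 edges (e.g. p1–b4, p2–b7, p3–b5, p4–b6, p5–b8, p7–b2).
By König's theorem the minimum vertex cover has the same size. One such cover is {p1, p4, p7, b5, b7, b8}.

6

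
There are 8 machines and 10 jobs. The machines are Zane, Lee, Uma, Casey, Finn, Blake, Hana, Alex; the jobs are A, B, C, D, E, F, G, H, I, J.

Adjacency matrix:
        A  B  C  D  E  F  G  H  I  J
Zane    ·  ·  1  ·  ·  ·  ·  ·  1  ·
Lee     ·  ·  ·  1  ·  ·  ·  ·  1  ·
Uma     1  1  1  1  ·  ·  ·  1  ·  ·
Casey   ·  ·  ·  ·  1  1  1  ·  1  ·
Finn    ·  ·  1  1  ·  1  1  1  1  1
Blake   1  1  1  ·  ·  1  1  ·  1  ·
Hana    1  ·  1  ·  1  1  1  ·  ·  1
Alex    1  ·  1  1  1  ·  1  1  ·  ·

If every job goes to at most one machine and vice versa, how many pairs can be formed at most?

8

For example, pair Zane–C, Lee–D, Uma–H, Casey–E, Finn–J, Blake–B, Hana–A, Alex–G.
This saturates every machine, so 8 is the maximum.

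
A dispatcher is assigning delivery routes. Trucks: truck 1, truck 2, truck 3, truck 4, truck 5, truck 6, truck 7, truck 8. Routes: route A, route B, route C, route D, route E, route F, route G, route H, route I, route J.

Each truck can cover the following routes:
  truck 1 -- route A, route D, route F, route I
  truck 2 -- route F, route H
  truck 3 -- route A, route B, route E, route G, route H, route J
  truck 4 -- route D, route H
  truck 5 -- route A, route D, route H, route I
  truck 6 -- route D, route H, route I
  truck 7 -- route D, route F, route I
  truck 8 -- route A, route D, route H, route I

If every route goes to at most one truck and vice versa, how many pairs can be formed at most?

6

A valid assignment of size 6: truck 1–route A, truck 2–route F, truck 3–route E, truck 4–route D, truck 5–route I, truck 6–route H.
The set {truck 1, truck 2, truck 4, truck 5, truck 6, truck 7, truck 8} has only 5 neighbours ({route A, route D, route F, route H, route I}), so by Hall's theorem at most 6 of the 8 trucks can be matched.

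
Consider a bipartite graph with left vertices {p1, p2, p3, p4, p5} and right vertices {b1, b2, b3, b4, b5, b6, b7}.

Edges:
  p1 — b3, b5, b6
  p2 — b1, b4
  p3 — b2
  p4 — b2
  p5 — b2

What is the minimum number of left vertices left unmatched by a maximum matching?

2

One maximum matching: p1-b3, p2-b4, p3-b2.
The set {p3, p4, p5} has only 1 neighbour ({b2}), so by Hall's theorem at most 3 of the 5 left vertices can be matched.
That matches 3 of the 5, leaving 2 unmatched; no matching can do better.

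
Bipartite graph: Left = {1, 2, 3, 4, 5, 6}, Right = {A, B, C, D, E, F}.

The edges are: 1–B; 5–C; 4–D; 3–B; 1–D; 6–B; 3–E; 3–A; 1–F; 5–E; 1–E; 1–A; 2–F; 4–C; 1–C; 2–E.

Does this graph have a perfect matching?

One maximum matching: 1→A, 2→F, 3→E, 4→D, 5→C, 6→B.
Every left vertex is matched, so this is a perfect matching.

Yes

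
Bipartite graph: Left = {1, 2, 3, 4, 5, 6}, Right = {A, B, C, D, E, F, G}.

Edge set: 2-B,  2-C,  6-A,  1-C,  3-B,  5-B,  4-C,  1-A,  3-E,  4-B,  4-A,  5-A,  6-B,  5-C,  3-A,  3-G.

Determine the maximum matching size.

A valid assignment of size 4: 1–A, 2–C, 3–E, 4–B.
The set {1, 2, 4, 5, 6} has only 3 neighbours ({A, B, C}), so by Hall's theorem at most 4 of the 6 left vertices can be matched.

4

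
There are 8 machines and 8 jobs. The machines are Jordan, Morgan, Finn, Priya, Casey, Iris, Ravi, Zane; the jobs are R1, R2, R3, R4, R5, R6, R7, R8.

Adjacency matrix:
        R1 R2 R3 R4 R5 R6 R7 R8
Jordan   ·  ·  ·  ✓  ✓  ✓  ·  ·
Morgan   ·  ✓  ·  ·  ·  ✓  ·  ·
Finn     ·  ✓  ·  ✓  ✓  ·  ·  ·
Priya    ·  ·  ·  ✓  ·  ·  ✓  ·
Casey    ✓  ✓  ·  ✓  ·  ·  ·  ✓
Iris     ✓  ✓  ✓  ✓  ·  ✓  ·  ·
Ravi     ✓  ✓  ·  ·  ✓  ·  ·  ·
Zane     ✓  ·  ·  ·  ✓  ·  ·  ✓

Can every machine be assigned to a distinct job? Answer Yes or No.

Yes

For example, pair Jordan–R5, Morgan–R6, Finn–R2, Priya–R7, Casey–R4, Iris–R3, Ravi–R1, Zane–R8.
Every machine is matched, so this is a perfect matching.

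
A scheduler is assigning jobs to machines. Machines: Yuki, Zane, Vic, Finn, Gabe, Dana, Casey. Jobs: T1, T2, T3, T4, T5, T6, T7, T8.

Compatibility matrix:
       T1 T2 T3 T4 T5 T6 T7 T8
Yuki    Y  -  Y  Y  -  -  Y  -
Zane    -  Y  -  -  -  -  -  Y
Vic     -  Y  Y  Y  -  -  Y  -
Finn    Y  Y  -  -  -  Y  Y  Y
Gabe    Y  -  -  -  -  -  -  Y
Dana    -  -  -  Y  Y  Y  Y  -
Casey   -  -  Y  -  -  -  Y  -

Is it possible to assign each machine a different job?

For example, pair Yuki–T3, Zane–T2, Vic–T4, Finn–T8, Gabe–T1, Dana–T6, Casey–T7.
All 7 machines are covered.

Yes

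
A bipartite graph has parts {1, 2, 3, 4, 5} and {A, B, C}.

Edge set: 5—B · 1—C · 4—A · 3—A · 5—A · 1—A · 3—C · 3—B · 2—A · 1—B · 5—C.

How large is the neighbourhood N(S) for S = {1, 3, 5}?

3

The union of neighbours of {1, 3, 5} is {A, B, C}, which has 3 elements.
Since |N(S)| = 3 ≥ |S| = 3, Hall's condition holds for this subset.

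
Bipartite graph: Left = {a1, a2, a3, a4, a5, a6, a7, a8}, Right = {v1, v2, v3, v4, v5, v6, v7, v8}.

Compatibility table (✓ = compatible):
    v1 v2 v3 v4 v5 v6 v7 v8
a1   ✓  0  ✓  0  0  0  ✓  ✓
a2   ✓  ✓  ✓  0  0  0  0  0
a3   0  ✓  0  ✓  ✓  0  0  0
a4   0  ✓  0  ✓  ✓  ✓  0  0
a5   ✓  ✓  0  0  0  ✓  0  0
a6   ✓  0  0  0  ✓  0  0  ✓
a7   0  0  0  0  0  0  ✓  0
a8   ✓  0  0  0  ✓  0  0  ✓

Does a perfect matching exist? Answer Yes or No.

Yes

A valid assignment of size 8: a1→v3, a2→v2, a3→v5, a4→v4, a5→v6, a6→v8, a7→v7, a8→v1.
Every left vertex is matched, so this is a perfect matching.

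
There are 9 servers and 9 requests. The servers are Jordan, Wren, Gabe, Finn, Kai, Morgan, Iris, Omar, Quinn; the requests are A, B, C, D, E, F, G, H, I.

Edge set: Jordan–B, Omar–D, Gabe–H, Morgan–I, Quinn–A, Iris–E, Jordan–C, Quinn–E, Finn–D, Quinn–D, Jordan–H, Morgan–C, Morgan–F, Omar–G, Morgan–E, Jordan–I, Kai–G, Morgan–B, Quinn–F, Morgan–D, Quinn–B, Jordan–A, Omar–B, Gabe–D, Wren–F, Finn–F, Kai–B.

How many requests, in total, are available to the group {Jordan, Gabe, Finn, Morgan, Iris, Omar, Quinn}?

9

The union of neighbours of {Jordan, Gabe, Finn, Morgan, Iris, Omar, Quinn} is {A, B, C, D, E, F, G, H, I}, which has 9 elements.
Since |N(S)| = 9 ≥ |S| = 7, Hall's condition holds for this subset.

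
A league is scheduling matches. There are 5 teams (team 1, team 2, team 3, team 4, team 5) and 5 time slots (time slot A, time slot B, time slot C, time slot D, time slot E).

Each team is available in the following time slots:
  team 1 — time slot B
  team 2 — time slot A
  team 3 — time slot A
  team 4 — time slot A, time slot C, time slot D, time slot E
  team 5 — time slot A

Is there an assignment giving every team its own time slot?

The set {team 2, team 3, team 5} has only 1 neighbour ({time slot A}), so by Hall's theorem at most 3 of the 5 teams can be matched.
Hence no matching covers every team.

No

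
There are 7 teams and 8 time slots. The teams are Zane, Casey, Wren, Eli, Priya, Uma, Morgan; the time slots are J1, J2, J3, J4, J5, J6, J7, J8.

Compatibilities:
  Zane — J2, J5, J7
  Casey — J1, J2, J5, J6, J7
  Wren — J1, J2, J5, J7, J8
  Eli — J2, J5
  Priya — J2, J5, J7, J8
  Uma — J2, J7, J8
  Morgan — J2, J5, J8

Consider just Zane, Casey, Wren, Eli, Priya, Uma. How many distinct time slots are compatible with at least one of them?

6

The union of neighbours of {Zane, Casey, Wren, Eli, Priya, Uma} is {J1, J2, J5, J6, J7, J8}, which has 6 elements.
Since |N(S)| = 6 ≥ |S| = 6, Hall's condition holds for this subset.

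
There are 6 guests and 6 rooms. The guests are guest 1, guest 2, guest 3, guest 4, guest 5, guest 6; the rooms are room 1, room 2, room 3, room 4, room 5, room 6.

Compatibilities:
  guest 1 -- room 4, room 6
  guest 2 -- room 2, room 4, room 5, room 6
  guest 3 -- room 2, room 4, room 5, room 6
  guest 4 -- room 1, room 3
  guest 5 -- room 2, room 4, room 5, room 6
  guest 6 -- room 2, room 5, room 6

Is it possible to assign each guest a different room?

No

The set {guest 1, guest 2, guest 3, guest 5, guest 6} has only 4 neighbours ({room 2, room 4, room 5, room 6}), so by Hall's theorem at most 5 of the 6 guests can be matched.
Hence no matching covers every guest.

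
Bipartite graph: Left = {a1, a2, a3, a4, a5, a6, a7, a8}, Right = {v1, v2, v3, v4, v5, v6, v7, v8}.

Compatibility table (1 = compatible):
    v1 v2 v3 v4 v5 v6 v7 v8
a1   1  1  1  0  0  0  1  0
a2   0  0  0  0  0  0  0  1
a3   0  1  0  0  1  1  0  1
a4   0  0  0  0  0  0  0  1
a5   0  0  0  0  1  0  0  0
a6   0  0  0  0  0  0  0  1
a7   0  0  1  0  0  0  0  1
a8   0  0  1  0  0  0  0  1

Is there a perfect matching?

No

The set {a2, a4, a6, a7, a8} has only 2 neighbours ({v3, v8}), so by Hall's theorem at most 5 of the 8 left vertices can be matched.
Hence no matching covers every left vertex.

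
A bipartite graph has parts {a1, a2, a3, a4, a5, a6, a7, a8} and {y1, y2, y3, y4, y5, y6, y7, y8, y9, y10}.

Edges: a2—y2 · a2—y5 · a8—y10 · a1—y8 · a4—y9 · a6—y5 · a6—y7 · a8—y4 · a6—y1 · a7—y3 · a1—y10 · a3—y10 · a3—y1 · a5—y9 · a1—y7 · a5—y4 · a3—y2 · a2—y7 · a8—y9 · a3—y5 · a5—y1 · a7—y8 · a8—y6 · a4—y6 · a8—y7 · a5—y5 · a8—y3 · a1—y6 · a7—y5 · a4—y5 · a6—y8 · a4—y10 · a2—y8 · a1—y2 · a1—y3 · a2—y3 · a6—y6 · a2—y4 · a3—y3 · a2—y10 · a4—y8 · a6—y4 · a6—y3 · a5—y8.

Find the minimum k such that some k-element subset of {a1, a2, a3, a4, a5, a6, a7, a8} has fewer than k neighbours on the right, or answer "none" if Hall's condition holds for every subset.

none

A matching saturating every left vertex exists, for instance a1→y2, a2→y4, a3→y3, a4→y10, a5→y9, a6→y6, a7→y8, a8→y7.
By Hall's marriage theorem, this means |N(S)| ≥ |S| for every subset S, so no violating subset exists.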